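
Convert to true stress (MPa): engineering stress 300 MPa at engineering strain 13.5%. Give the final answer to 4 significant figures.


sigma_true = sigma_eng * (1 + epsilon_eng)
sigma_true = 300 * (1 + 0.135)
sigma_true = 340.5 MPa


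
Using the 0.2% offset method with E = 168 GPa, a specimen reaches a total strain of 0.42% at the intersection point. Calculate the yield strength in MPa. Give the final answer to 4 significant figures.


Offset strain = 0.002
Elastic strain at yield = total_strain - offset = 4.2e-03 - 0.002 = 2.2e-03
sigma_y = E * elastic_strain = 168000 * 2.2e-03
sigma_y = 369.6 MPa


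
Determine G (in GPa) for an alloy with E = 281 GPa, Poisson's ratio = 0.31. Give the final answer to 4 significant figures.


G = E / (2*(1+nu))
G = 281 / (2*(1+0.31))
G = 107.3 GPa


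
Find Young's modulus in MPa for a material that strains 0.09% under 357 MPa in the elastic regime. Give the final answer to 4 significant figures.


E = sigma / epsilon
epsilon = 0.09% = 9e-04
E = 357 / 9e-04
E = 396700 MPa


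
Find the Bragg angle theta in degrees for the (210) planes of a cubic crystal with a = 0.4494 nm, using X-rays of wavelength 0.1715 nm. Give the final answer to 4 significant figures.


d = a / sqrt(h^2+k^2+l^2)
d = 0.4494 / sqrt(5) = 0.200978 nm
lambda = 2*d*sin(theta)  =>  sin(theta) = lambda / (2*d)
sin(theta) = 0.1715 / (2 * 0.200978) = 0.426664
theta = 25.26 deg


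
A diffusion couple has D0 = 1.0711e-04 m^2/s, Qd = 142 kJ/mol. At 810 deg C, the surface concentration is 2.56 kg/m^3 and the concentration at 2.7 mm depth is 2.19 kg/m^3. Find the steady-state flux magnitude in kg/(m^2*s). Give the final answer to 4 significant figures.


Step 1: D = D0 * exp(-Qd/(R*T))
T = 810 + 273.15 = 1083.15 K
D = 1.0711e-04 * exp(-142e3 / (8.314 * 1083.15)) = 1.51939e-11 m^2/s
Step 2: J = D * (C1 - C2) / dx
J = 1.51939e-11 * (2.56 - 2.19) / 2.7e-03
J = 2.082e-09 kg/(m^2*s)


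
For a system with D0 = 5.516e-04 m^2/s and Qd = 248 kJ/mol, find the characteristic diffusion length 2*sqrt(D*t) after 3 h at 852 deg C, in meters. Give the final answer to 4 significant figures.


Step 1: D = D0 * exp(-Qd/(R*T))
T = 1125.15 K
D = 5.516e-04 * exp(-248e3 / (8.314 * 1125.15)) = 1.69008e-15 m^2/s
Step 2: L = 2*sqrt(D*t)
t = 3 h = 10800 s
L = 2*sqrt(1.69008e-15 * 10800) = 8.545e-06 m


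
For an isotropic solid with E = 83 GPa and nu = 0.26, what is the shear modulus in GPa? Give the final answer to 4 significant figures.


G = E / (2*(1+nu))
G = 83 / (2*(1+0.26))
G = 32.94 GPa


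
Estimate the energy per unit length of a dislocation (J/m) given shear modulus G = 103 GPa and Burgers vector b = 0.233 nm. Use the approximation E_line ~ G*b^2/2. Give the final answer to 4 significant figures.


E = G*b^2/2
b = 0.233 nm = 2.33e-10 m
G = 103 GPa = 1.03e+11 Pa
E = 0.5 * 1.03e+11 * (2.33e-10)^2
E = 2.796e-09 J/m


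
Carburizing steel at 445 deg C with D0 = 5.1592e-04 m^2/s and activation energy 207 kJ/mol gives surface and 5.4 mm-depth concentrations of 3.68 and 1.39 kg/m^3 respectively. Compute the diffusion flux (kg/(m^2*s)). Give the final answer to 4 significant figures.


Step 1: D = D0 * exp(-Qd/(R*T))
T = 445 + 273.15 = 718.15 K
D = 5.1592e-04 * exp(-207e3 / (8.314 * 718.15)) = 4.52787e-19 m^2/s
Step 2: J = D * (C1 - C2) / dx
J = 4.52787e-19 * (3.68 - 1.39) / 5.4e-03
J = 1.92e-16 kg/(m^2*s)


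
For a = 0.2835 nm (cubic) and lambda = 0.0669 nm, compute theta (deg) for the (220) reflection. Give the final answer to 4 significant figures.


d = a / sqrt(h^2+k^2+l^2)
d = 0.2835 / sqrt(8) = 0.100232 nm
lambda = 2*d*sin(theta)  =>  sin(theta) = lambda / (2*d)
sin(theta) = 0.0669 / (2 * 0.100232) = 0.333724
theta = 19.49 deg


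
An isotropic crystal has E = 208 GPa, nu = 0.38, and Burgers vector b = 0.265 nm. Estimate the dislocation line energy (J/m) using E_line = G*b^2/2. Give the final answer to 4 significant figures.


Step 1: G = E / (2*(1+nu))
G = 208 / (2*(1+0.38)) = 75.3623 GPa = 7.53623e+10 Pa
Step 2: E_line = G*b^2/2
b = 0.265 nm = 2.65e-10 m
E_line = 0.5 * 7.53623e+10 * (2.65e-10)^2 = 2.646e-09 J/m


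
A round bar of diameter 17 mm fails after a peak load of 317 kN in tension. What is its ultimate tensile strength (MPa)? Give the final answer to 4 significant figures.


A0 = pi*(d/2)^2 = pi*(17/2)^2 = 226.98 mm^2
UTS = F_max / A0 = 317*1000 / 226.98
UTS = 1397 MPa


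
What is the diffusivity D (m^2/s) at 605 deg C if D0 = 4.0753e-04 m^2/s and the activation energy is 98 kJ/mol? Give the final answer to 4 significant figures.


D = D0 * exp(-Qd / (R*T))
T = 878.15 K
D = 4.0753e-04 * exp(-98e3 / (8.314 * 878.15))
D = 6.035e-10 m^2/s


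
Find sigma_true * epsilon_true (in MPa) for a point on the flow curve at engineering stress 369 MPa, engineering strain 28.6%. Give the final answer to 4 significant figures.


sigma_true = sigma_eng * (1 + epsilon_eng)
sigma_true = 369 * (1 + 0.286) = 474.534 MPa
epsilon_true = ln(1 + epsilon_eng)
epsilon_true = ln(1 + 0.286) = 0.251537
sigma_true * epsilon_true = 474.534 * 0.251537 = 119.4 MPa


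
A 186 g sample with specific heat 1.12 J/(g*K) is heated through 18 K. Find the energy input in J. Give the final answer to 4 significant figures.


Q = m * cp * dT
Q = 186 * 1.12 * 18
Q = 3750 J


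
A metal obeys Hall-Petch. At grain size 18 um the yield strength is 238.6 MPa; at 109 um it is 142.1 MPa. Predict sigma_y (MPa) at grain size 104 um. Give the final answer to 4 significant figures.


sigma_y = sigma0 + k / sqrt(d)
1/sqrt(d1) = 1/sqrt(1.8e-05) = 235.702;  1/sqrt(d2) = 95.7826
k = (sigma1 - sigma2) / (1/sqrt(d1) - 1/sqrt(d2)) = (238.6 - 142.1) / (235.702 - 95.7826) = 0.689682 MPa*m^0.5
sigma0 = sigma1 - k/sqrt(d1) = 238.6 - 0.689682*235.702 = 76.0405 MPa
sigma_y(d3) = 76.0405 + 0.689682 / sqrt(1.04e-04) = 143.7 MPa


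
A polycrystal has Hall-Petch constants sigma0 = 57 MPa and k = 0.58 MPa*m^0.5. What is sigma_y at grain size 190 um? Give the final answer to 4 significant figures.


sigma_y = sigma0 + k / sqrt(d)
d = 190 um = 1.9e-04 m
sigma_y = 57 + 0.58 / sqrt(1.9e-04)
sigma_y = 99.08 MPa


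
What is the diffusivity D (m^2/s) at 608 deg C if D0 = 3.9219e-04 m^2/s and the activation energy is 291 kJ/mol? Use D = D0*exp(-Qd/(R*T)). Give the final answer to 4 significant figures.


D = D0 * exp(-Qd / (R*T))
T = 881.15 K
D = 3.9219e-04 * exp(-291e3 / (8.314 * 881.15))
D = 2.2e-21 m^2/s


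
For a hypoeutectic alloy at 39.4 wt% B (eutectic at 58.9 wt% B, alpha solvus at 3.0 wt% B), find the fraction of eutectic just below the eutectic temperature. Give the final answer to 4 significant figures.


f_primary = (C_e - C0) / (C_e - C_alpha_max)
f_primary = (58.9 - 39.4) / (58.9 - 3.0)
f_primary = 0.348837
f_eutectic = 1 - 0.348837 = 0.6512


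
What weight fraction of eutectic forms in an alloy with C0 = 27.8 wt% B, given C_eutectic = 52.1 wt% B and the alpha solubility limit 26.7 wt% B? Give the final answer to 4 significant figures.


f_primary = (C_e - C0) / (C_e - C_alpha_max)
f_primary = (52.1 - 27.8) / (52.1 - 26.7)
f_primary = 0.956693
f_eutectic = 1 - 0.956693 = 0.04331


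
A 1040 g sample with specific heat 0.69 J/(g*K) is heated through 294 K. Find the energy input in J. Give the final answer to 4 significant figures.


Q = m * cp * dT
Q = 1040 * 0.69 * 294
Q = 211000 J


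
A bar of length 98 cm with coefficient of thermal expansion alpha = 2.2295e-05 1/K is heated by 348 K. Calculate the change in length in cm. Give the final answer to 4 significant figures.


dL = L0 * alpha * dT
dL = 98 * 2.2295e-05 * 348
dL = 0.7603 cm


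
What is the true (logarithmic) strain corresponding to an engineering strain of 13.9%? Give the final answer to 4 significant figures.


epsilon_true = ln(1 + epsilon_eng)
epsilon_true = ln(1 + 0.139)
epsilon_true = 0.1302


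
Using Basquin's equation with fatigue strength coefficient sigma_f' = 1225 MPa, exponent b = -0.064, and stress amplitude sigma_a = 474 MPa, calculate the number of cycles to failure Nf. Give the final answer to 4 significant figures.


sigma_a = sigma_f' * (2*Nf)^b
2*Nf = (sigma_a / sigma_f')^(1/b)
2*Nf = (474 / 1225)^(1/-0.064)
2*Nf = 2.77389e+06
Nf = 1.387e+06 cycles


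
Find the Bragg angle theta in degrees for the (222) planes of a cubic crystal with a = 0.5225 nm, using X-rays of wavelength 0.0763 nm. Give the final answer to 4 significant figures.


d = a / sqrt(h^2+k^2+l^2)
d = 0.5225 / sqrt(12) = 0.150833 nm
lambda = 2*d*sin(theta)  =>  sin(theta) = lambda / (2*d)
sin(theta) = 0.0763 / (2 * 0.150833) = 0.252929
theta = 14.65 deg


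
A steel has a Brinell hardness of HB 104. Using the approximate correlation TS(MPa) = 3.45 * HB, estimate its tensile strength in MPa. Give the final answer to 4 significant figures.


TS (MPa) = 3.45 * HB
TS = 3.45 * 104
TS = 358.8 MPa


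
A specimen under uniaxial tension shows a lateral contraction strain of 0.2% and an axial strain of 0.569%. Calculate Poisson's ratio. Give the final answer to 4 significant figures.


nu = -epsilon_lat / epsilon_axial
Lateral strain is contraction (negative), so using magnitudes:
nu = 0.2 / 0.569
nu = 0.3515


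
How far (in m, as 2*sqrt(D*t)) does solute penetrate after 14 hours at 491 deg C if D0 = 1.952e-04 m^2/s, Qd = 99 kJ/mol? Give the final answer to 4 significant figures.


Step 1: D = D0 * exp(-Qd/(R*T))
T = 764.15 K
D = 1.952e-04 * exp(-99e3 / (8.314 * 764.15)) = 3.3338e-11 m^2/s
Step 2: L = 2*sqrt(D*t)
t = 14 h = 50400 s
L = 2*sqrt(3.3338e-11 * 50400) = 2.592e-03 m


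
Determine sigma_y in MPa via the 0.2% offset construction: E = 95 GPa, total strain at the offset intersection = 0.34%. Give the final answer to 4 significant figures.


Offset strain = 0.002
Elastic strain at yield = total_strain - offset = 3.4e-03 - 0.002 = 1.4e-03
sigma_y = E * elastic_strain = 95000 * 1.4e-03
sigma_y = 133 MPa


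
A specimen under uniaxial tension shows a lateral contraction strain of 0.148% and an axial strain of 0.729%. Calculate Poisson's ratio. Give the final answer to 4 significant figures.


nu = -epsilon_lat / epsilon_axial
Lateral strain is contraction (negative), so using magnitudes:
nu = 0.148 / 0.729
nu = 0.203


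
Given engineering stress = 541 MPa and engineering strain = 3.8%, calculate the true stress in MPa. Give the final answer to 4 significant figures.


sigma_true = sigma_eng * (1 + epsilon_eng)
sigma_true = 541 * (1 + 0.038)
sigma_true = 561.6 MPa


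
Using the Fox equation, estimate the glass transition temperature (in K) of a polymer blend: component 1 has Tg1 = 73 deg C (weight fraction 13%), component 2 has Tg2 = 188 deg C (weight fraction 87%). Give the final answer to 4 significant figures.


1/Tg = w1/Tg1 + w2/Tg2 (in Kelvin)
Tg1 = 346.15 K, Tg2 = 461.15 K
1/Tg = 0.13/346.15 + 0.87/461.15
Tg = 442.1 K


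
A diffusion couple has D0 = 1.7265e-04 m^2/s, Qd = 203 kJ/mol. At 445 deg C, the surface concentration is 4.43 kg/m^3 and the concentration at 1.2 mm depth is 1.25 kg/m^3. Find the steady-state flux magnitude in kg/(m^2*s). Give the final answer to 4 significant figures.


Step 1: D = D0 * exp(-Qd/(R*T))
T = 445 + 273.15 = 718.15 K
D = 1.7265e-04 * exp(-203e3 / (8.314 * 718.15)) = 2.96093e-19 m^2/s
Step 2: J = D * (C1 - C2) / dx
J = 2.96093e-19 * (4.43 - 1.25) / 1.2e-03
J = 7.846e-16 kg/(m^2*s)


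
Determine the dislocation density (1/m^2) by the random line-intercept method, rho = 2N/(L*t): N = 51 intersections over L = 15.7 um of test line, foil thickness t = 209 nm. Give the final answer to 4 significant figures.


rho = 2N / (L * t)
L = 15.7 um = 1.57e-05 m, t = 209 nm = 2.09e-07 m
rho = 2 * 51 / (1.57e-05 * 2.09e-07)
rho = 3.109e+13 1/m^2


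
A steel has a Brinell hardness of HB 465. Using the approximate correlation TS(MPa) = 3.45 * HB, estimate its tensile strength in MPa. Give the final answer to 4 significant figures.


TS (MPa) = 3.45 * HB
TS = 3.45 * 465
TS = 1604 MPa


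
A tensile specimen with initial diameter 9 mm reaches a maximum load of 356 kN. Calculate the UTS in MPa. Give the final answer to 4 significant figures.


A0 = pi*(d/2)^2 = pi*(9/2)^2 = 63.6173 mm^2
UTS = F_max / A0 = 356*1000 / 63.6173
UTS = 5596 MPa


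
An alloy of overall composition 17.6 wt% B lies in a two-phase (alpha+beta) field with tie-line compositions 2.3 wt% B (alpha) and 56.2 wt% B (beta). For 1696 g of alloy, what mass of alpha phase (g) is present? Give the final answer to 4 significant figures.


f_alpha = (C_beta - C0) / (C_beta - C_alpha)
f_alpha = (56.2 - 17.6) / (56.2 - 2.3) = 0.716141
m_alpha = f_alpha * m_total = 0.716141 * 1696 = 1215 g


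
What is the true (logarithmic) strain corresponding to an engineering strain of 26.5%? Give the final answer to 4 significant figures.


epsilon_true = ln(1 + epsilon_eng)
epsilon_true = ln(1 + 0.265)
epsilon_true = 0.2351


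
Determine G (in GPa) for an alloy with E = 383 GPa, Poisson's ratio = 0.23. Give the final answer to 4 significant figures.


G = E / (2*(1+nu))
G = 383 / (2*(1+0.23))
G = 155.7 GPa


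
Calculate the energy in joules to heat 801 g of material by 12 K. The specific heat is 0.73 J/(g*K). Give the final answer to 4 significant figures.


Q = m * cp * dT
Q = 801 * 0.73 * 12
Q = 7017 J


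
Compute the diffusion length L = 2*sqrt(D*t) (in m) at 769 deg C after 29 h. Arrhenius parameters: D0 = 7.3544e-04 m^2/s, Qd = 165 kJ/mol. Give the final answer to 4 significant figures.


Step 1: D = D0 * exp(-Qd/(R*T))
T = 1042.15 K
D = 7.3544e-04 * exp(-165e3 / (8.314 * 1042.15)) = 3.94565e-12 m^2/s
Step 2: L = 2*sqrt(D*t)
t = 29 h = 104400 s
L = 2*sqrt(3.94565e-12 * 104400) = 1.284e-03 m


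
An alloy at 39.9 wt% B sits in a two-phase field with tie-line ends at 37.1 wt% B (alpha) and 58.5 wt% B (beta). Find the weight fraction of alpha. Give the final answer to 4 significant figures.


f_alpha = (C_beta - C0) / (C_beta - C_alpha)
f_alpha = (58.5 - 39.9) / (58.5 - 37.1)
f_alpha = 0.8692


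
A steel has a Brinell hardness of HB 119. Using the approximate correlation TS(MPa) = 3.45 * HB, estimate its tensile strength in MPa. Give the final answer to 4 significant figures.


TS (MPa) = 3.45 * HB
TS = 3.45 * 119
TS = 410.6 MPa


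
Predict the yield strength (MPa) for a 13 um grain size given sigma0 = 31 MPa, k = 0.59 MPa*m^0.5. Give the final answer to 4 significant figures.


sigma_y = sigma0 + k / sqrt(d)
d = 13 um = 1.3e-05 m
sigma_y = 31 + 0.59 / sqrt(1.3e-05)
sigma_y = 194.6 MPa


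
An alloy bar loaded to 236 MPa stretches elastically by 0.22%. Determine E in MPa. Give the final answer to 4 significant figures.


E = sigma / epsilon
epsilon = 0.22% = 2.2e-03
E = 236 / 2.2e-03
E = 107300 MPa


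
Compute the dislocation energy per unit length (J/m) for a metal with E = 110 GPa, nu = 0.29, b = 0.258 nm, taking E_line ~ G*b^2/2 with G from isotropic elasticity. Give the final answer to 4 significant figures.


Step 1: G = E / (2*(1+nu))
G = 110 / (2*(1+0.29)) = 42.6357 GPa = 4.26357e+10 Pa
Step 2: E_line = G*b^2/2
b = 0.258 nm = 2.58e-10 m
E_line = 0.5 * 4.26357e+10 * (2.58e-10)^2 = 1.419e-09 J/m


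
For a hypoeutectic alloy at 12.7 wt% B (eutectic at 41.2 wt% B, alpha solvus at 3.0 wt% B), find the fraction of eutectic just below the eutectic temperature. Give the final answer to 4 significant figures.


f_primary = (C_e - C0) / (C_e - C_alpha_max)
f_primary = (41.2 - 12.7) / (41.2 - 3.0)
f_primary = 0.746073
f_eutectic = 1 - 0.746073 = 0.2539


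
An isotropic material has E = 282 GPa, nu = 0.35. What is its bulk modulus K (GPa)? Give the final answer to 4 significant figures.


K = E / (3*(1-2*nu))
K = 282 / (3*(1-2*0.35))
K = 313.3 GPa


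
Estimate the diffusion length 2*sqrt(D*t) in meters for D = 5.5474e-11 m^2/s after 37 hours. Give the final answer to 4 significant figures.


t = 37 hr = 133200 s
Diffusion length = 2*sqrt(D*t)
= 2*sqrt(5.5474e-11 * 133200)
= 5.437e-03 m


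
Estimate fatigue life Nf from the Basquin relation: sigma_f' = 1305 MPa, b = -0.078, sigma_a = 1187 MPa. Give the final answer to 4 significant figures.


sigma_a = sigma_f' * (2*Nf)^b
2*Nf = (sigma_a / sigma_f')^(1/b)
2*Nf = (1187 / 1305)^(1/-0.078)
2*Nf = 3.37046
Nf = 1.685 cycles


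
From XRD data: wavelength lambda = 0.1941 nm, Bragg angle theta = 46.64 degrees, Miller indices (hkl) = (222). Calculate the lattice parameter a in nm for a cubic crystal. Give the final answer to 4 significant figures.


d = lambda / (2*sin(theta))
d = 0.1941 / (2*sin(46.64 deg))
d = 0.133484 nm
a = d * sqrt(h^2+k^2+l^2) = 0.133484 * sqrt(12)
a = 0.4624 nm


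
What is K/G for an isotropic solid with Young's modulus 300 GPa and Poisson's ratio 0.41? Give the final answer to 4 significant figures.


G = E / (2*(1+nu))
G = 300 / (2*(1+0.41)) = 106.383 GPa
K = E / (3*(1-2*nu))
K = 300 / (3*(1-2*0.41)) = 555.556 GPa
K/G = 555.556 / 106.383 = 5.222


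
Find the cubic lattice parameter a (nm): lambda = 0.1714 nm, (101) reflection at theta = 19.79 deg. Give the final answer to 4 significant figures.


d = lambda / (2*sin(theta))
d = 0.1714 / (2*sin(19.79 deg))
d = 0.253121 nm
a = d * sqrt(h^2+k^2+l^2) = 0.253121 * sqrt(2)
a = 0.358 nm


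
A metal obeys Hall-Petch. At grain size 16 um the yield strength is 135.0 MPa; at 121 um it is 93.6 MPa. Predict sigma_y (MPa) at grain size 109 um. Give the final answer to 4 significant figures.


sigma_y = sigma0 + k / sqrt(d)
1/sqrt(d1) = 1/sqrt(1.6e-05) = 250;  1/sqrt(d2) = 90.9091
k = (sigma1 - sigma2) / (1/sqrt(d1) - 1/sqrt(d2)) = (135.0 - 93.6) / (250 - 90.9091) = 0.260229 MPa*m^0.5
sigma0 = sigma1 - k/sqrt(d1) = 135.0 - 0.260229*250 = 69.9429 MPa
sigma_y(d3) = 69.9429 + 0.260229 / sqrt(1.09e-04) = 94.87 MPa


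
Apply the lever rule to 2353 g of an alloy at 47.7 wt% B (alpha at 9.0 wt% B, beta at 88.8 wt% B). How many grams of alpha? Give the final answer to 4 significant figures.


f_alpha = (C_beta - C0) / (C_beta - C_alpha)
f_alpha = (88.8 - 47.7) / (88.8 - 9.0) = 0.515038
m_alpha = f_alpha * m_total = 0.515038 * 2353 = 1212 g


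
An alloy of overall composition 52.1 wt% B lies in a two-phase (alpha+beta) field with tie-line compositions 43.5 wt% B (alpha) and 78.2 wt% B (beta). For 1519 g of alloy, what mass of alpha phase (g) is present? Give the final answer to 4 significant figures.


f_alpha = (C_beta - C0) / (C_beta - C_alpha)
f_alpha = (78.2 - 52.1) / (78.2 - 43.5) = 0.752161
m_alpha = f_alpha * m_total = 0.752161 * 1519 = 1143 g


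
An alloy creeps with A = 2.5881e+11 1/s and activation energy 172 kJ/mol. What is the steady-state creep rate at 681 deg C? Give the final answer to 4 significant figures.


rate = A * exp(-Q / (R*T))
T = 681 + 273.15 = 954.15 K
rate = 2.5881e+11 * exp(-172e3 / (8.314 * 954.15))
rate = 99.21 1/s


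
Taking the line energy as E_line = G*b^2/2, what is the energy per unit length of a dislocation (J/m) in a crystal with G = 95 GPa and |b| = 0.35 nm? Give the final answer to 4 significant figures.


E = G*b^2/2
b = 0.35 nm = 3.5e-10 m
G = 95 GPa = 9.5e+10 Pa
E = 0.5 * 9.5e+10 * (3.5e-10)^2
E = 5.819e-09 J/m


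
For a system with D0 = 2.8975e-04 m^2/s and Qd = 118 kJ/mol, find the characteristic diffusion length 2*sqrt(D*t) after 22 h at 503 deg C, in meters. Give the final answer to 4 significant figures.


Step 1: D = D0 * exp(-Qd/(R*T))
T = 776.15 K
D = 2.8975e-04 * exp(-118e3 / (8.314 * 776.15)) = 3.31417e-12 m^2/s
Step 2: L = 2*sqrt(D*t)
t = 22 h = 79200 s
L = 2*sqrt(3.31417e-12 * 79200) = 1.025e-03 m


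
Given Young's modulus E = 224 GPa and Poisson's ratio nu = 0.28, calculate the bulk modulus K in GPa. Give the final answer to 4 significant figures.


K = E / (3*(1-2*nu))
K = 224 / (3*(1-2*0.28))
K = 169.7 GPa


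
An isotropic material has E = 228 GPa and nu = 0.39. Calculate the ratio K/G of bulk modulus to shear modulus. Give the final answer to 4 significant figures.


G = E / (2*(1+nu))
G = 228 / (2*(1+0.39)) = 82.0144 GPa
K = E / (3*(1-2*nu))
K = 228 / (3*(1-2*0.39)) = 345.455 GPa
K/G = 345.455 / 82.0144 = 4.212


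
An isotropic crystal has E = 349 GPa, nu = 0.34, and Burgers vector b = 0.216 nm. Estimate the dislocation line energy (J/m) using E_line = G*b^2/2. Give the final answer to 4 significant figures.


Step 1: G = E / (2*(1+nu))
G = 349 / (2*(1+0.34)) = 130.224 GPa = 1.30224e+11 Pa
Step 2: E_line = G*b^2/2
b = 0.216 nm = 2.16e-10 m
E_line = 0.5 * 1.30224e+11 * (2.16e-10)^2 = 3.038e-09 J/m


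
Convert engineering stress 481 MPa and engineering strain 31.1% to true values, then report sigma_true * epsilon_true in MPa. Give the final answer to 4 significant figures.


sigma_true = sigma_eng * (1 + epsilon_eng)
sigma_true = 481 * (1 + 0.311) = 630.591 MPa
epsilon_true = ln(1 + epsilon_eng)
epsilon_true = ln(1 + 0.311) = 0.27079
sigma_true * epsilon_true = 630.591 * 0.27079 = 170.8 MPa


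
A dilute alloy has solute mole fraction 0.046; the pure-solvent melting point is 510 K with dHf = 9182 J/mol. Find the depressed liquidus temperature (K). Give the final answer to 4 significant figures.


dT = R*Tm^2*x / dHf
dT = 8.314 * 510^2 * 0.046 / 9182
dT = 10.8336 K
T_new = 510 - 10.8336 = 499.2 K


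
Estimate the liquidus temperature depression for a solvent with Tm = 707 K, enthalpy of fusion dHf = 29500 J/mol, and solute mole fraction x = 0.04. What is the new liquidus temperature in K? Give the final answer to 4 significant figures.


dT = R*Tm^2*x / dHf
dT = 8.314 * 707^2 * 0.04 / 29500
dT = 5.63491 K
T_new = 707 - 5.63491 = 701.4 K


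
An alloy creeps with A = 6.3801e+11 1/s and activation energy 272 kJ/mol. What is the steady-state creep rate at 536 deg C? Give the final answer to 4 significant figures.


rate = A * exp(-Q / (R*T))
T = 536 + 273.15 = 809.15 K
rate = 6.3801e+11 * exp(-272e3 / (8.314 * 809.15))
rate = 1.759e-06 1/s


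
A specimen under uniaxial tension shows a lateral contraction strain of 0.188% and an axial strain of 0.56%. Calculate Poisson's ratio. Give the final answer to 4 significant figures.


nu = -epsilon_lat / epsilon_axial
Lateral strain is contraction (negative), so using magnitudes:
nu = 0.188 / 0.56
nu = 0.3357


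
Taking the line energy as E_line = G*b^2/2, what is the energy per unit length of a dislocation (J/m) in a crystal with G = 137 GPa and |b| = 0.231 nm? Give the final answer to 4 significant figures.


E = G*b^2/2
b = 0.231 nm = 2.31e-10 m
G = 137 GPa = 1.37e+11 Pa
E = 0.5 * 1.37e+11 * (2.31e-10)^2
E = 3.655e-09 J/m


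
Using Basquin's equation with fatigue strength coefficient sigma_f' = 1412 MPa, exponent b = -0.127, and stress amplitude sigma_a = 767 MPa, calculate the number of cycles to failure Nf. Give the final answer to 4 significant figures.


sigma_a = sigma_f' * (2*Nf)^b
2*Nf = (sigma_a / sigma_f')^(1/b)
2*Nf = (767 / 1412)^(1/-0.127)
2*Nf = 122.159
Nf = 61.08 cycles


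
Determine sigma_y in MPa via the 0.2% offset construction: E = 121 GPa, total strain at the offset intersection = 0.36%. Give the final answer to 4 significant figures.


Offset strain = 0.002
Elastic strain at yield = total_strain - offset = 3.6e-03 - 0.002 = 1.6e-03
sigma_y = E * elastic_strain = 121000 * 1.6e-03
sigma_y = 193.6 MPa


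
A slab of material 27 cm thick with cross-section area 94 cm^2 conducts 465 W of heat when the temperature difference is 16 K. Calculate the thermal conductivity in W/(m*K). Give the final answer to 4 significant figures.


k = Q*L / (A*dT)
L = 0.27 m, A = 9.4e-03 m^2
k = 465 * 0.27 / (9.4e-03 * 16)
k = 834.8 W/(m*K)


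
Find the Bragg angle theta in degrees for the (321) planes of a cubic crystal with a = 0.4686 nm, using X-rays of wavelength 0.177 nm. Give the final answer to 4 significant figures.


d = a / sqrt(h^2+k^2+l^2)
d = 0.4686 / sqrt(14) = 0.125239 nm
lambda = 2*d*sin(theta)  =>  sin(theta) = lambda / (2*d)
sin(theta) = 0.177 / (2 * 0.125239) = 0.706651
theta = 44.96 deg


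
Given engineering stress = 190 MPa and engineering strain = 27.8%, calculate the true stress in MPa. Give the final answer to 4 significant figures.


sigma_true = sigma_eng * (1 + epsilon_eng)
sigma_true = 190 * (1 + 0.278)
sigma_true = 242.8 MPa


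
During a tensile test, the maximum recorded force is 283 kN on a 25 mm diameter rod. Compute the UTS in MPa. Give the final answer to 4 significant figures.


A0 = pi*(d/2)^2 = pi*(25/2)^2 = 490.874 mm^2
UTS = F_max / A0 = 283*1000 / 490.874
UTS = 576.5 MPa


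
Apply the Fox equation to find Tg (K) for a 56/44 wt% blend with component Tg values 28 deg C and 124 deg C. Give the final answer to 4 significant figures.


1/Tg = w1/Tg1 + w2/Tg2 (in Kelvin)
Tg1 = 301.15 K, Tg2 = 397.15 K
1/Tg = 0.56/301.15 + 0.44/397.15
Tg = 337 K


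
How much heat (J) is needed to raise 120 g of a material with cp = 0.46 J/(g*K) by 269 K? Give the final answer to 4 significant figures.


Q = m * cp * dT
Q = 120 * 0.46 * 269
Q = 14850 J


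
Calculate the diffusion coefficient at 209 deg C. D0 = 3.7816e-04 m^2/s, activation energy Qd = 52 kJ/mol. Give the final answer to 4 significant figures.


D = D0 * exp(-Qd / (R*T))
T = 482.15 K
D = 3.7816e-04 * exp(-52e3 / (8.314 * 482.15))
D = 8.789e-10 m^2/s


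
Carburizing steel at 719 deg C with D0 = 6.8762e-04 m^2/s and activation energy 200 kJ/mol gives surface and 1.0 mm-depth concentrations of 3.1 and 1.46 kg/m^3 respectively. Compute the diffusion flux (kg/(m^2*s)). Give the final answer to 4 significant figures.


Step 1: D = D0 * exp(-Qd/(R*T))
T = 719 + 273.15 = 992.15 K
D = 6.8762e-04 * exp(-200e3 / (8.314 * 992.15)) = 2.02947e-14 m^2/s
Step 2: J = D * (C1 - C2) / dx
J = 2.02947e-14 * (3.1 - 1.46) / 1e-03
J = 3.328e-11 kg/(m^2*s)


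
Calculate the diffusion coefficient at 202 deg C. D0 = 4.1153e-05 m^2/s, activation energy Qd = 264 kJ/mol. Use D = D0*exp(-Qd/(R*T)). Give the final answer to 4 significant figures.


D = D0 * exp(-Qd / (R*T))
T = 475.15 K
D = 4.1153e-05 * exp(-264e3 / (8.314 * 475.15))
D = 3.9e-34 m^2/s


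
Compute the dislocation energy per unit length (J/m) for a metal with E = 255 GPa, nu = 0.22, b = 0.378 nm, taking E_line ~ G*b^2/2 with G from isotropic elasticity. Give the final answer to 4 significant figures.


Step 1: G = E / (2*(1+nu))
G = 255 / (2*(1+0.22)) = 104.508 GPa = 1.04508e+11 Pa
Step 2: E_line = G*b^2/2
b = 0.378 nm = 3.78e-10 m
E_line = 0.5 * 1.04508e+11 * (3.78e-10)^2 = 7.466e-09 J/m


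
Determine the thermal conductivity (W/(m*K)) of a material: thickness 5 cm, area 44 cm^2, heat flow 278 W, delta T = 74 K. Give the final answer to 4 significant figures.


k = Q*L / (A*dT)
L = 0.05 m, A = 4.4e-03 m^2
k = 278 * 0.05 / (4.4e-03 * 74)
k = 42.69 W/(m*K)


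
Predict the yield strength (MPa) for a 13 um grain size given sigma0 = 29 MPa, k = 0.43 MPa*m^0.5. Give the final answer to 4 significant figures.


sigma_y = sigma0 + k / sqrt(d)
d = 13 um = 1.3e-05 m
sigma_y = 29 + 0.43 / sqrt(1.3e-05)
sigma_y = 148.3 MPa


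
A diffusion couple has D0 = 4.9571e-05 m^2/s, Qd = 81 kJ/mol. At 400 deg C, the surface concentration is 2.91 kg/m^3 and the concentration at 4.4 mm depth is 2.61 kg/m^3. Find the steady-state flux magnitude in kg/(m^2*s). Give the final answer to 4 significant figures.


Step 1: D = D0 * exp(-Qd/(R*T))
T = 400 + 273.15 = 673.15 K
D = 4.9571e-05 * exp(-81e3 / (8.314 * 673.15)) = 2.56813e-11 m^2/s
Step 2: J = D * (C1 - C2) / dx
J = 2.56813e-11 * (2.91 - 2.61) / 4.4e-03
J = 1.751e-09 kg/(m^2*s)


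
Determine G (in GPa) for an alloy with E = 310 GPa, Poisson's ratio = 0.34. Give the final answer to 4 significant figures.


G = E / (2*(1+nu))
G = 310 / (2*(1+0.34))
G = 115.7 GPa


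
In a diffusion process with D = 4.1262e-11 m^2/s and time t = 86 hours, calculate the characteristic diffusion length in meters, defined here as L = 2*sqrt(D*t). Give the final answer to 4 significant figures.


t = 86 hr = 309600 s
Diffusion length = 2*sqrt(D*t)
= 2*sqrt(4.1262e-11 * 309600)
= 7.148e-03 m


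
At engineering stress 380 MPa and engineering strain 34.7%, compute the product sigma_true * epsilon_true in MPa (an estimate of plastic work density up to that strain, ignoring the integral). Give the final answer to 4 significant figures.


sigma_true = sigma_eng * (1 + epsilon_eng)
sigma_true = 380 * (1 + 0.347) = 511.86 MPa
epsilon_true = ln(1 + epsilon_eng)
epsilon_true = ln(1 + 0.347) = 0.29788
sigma_true * epsilon_true = 511.86 * 0.29788 = 152.5 MPa


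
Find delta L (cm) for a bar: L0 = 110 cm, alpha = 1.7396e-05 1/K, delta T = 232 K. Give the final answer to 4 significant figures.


dL = L0 * alpha * dT
dL = 110 * 1.7396e-05 * 232
dL = 0.4439 cm


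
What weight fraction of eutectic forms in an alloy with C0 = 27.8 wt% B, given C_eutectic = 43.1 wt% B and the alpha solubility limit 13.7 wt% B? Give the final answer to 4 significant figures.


f_primary = (C_e - C0) / (C_e - C_alpha_max)
f_primary = (43.1 - 27.8) / (43.1 - 13.7)
f_primary = 0.520408
f_eutectic = 1 - 0.520408 = 0.4796


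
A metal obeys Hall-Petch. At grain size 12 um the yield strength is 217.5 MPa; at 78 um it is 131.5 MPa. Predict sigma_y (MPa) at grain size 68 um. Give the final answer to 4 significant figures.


sigma_y = sigma0 + k / sqrt(d)
1/sqrt(d1) = 1/sqrt(1.2e-05) = 288.675;  1/sqrt(d2) = 113.228
k = (sigma1 - sigma2) / (1/sqrt(d1) - 1/sqrt(d2)) = (217.5 - 131.5) / (288.675 - 113.228) = 0.490175 MPa*m^0.5
sigma0 = sigma1 - k/sqrt(d1) = 217.5 - 0.490175*288.675 = 75.9986 MPa
sigma_y(d3) = 75.9986 + 0.490175 / sqrt(6.8e-05) = 135.4 MPa


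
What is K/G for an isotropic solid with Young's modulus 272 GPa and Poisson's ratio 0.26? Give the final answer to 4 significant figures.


G = E / (2*(1+nu))
G = 272 / (2*(1+0.26)) = 107.937 GPa
K = E / (3*(1-2*nu))
K = 272 / (3*(1-2*0.26)) = 188.889 GPa
K/G = 188.889 / 107.937 = 1.75


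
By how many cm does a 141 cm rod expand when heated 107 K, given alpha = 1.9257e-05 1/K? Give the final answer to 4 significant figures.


dL = L0 * alpha * dT
dL = 141 * 1.9257e-05 * 107
dL = 0.2905 cm


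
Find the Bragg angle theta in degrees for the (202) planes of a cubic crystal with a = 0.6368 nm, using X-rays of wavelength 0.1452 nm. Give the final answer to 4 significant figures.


d = a / sqrt(h^2+k^2+l^2)
d = 0.6368 / sqrt(8) = 0.225143 nm
lambda = 2*d*sin(theta)  =>  sin(theta) = lambda / (2*d)
sin(theta) = 0.1452 / (2 * 0.225143) = 0.322462
theta = 18.81 deg


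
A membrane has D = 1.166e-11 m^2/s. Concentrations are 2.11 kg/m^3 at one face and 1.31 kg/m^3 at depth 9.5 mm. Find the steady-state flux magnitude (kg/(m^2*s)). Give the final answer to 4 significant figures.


J = -D * (dC/dx) = D * (C1 - C2) / dx
J = 1.166e-11 * (2.11 - 1.31) / 9.5e-03
J = 9.819e-10 kg/(m^2*s)


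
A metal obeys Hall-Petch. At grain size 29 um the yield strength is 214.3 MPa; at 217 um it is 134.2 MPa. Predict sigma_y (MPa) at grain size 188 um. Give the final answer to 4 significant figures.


sigma_y = sigma0 + k / sqrt(d)
1/sqrt(d1) = 1/sqrt(2.9e-05) = 185.695;  1/sqrt(d2) = 67.8844
k = (sigma1 - sigma2) / (1/sqrt(d1) - 1/sqrt(d2)) = (214.3 - 134.2) / (185.695 - 67.8844) = 0.679903 MPa*m^0.5
sigma0 = sigma1 - k/sqrt(d1) = 214.3 - 0.679903*185.695 = 88.0452 MPa
sigma_y(d3) = 88.0452 + 0.679903 / sqrt(1.88e-04) = 137.6 MPa


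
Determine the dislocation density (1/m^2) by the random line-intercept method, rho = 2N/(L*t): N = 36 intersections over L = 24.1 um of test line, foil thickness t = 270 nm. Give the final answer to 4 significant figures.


rho = 2N / (L * t)
L = 24.1 um = 2.41e-05 m, t = 270 nm = 2.7e-07 m
rho = 2 * 36 / (2.41e-05 * 2.7e-07)
rho = 1.107e+13 1/m^2


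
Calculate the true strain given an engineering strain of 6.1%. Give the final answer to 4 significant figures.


epsilon_true = ln(1 + epsilon_eng)
epsilon_true = ln(1 + 0.061)
epsilon_true = 0.05921


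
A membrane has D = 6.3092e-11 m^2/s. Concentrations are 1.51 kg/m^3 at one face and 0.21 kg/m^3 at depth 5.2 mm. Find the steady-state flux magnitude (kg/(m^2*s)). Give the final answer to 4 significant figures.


J = -D * (dC/dx) = D * (C1 - C2) / dx
J = 6.3092e-11 * (1.51 - 0.21) / 5.2e-03
J = 1.577e-08 kg/(m^2*s)


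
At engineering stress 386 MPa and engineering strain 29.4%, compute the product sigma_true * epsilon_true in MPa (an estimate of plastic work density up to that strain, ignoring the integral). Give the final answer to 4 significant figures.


sigma_true = sigma_eng * (1 + epsilon_eng)
sigma_true = 386 * (1 + 0.294) = 499.484 MPa
epsilon_true = ln(1 + epsilon_eng)
epsilon_true = ln(1 + 0.294) = 0.257738
sigma_true * epsilon_true = 499.484 * 0.257738 = 128.7 MPa


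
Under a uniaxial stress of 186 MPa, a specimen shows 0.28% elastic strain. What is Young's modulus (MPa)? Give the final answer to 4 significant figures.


E = sigma / epsilon
epsilon = 0.28% = 2.8e-03
E = 186 / 2.8e-03
E = 66430 MPa


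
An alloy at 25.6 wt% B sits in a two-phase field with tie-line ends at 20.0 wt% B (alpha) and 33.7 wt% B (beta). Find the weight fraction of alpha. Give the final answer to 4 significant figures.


f_alpha = (C_beta - C0) / (C_beta - C_alpha)
f_alpha = (33.7 - 25.6) / (33.7 - 20.0)
f_alpha = 0.5912


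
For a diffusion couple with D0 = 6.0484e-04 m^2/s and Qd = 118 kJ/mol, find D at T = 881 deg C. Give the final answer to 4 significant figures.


D = D0 * exp(-Qd / (R*T))
T = 1154.15 K
D = 6.0484e-04 * exp(-118e3 / (8.314 * 1154.15))
D = 2.761e-09 m^2/s


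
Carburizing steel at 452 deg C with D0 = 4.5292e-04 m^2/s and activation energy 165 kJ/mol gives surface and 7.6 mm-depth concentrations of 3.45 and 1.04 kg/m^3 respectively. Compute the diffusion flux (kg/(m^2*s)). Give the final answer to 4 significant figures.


Step 1: D = D0 * exp(-Qd/(R*T))
T = 452 + 273.15 = 725.15 K
D = 4.5292e-04 * exp(-165e3 / (8.314 * 725.15)) = 5.89071e-16 m^2/s
Step 2: J = D * (C1 - C2) / dx
J = 5.89071e-16 * (3.45 - 1.04) / 7.6e-03
J = 1.868e-13 kg/(m^2*s)


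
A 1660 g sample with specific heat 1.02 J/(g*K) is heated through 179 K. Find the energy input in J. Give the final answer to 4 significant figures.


Q = m * cp * dT
Q = 1660 * 1.02 * 179
Q = 303100 J


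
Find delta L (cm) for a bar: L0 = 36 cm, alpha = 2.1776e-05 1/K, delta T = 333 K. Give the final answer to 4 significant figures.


dL = L0 * alpha * dT
dL = 36 * 2.1776e-05 * 333
dL = 0.2611 cm


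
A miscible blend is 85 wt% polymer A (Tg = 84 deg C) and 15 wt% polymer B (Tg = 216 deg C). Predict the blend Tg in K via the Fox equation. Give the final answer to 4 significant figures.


1/Tg = w1/Tg1 + w2/Tg2 (in Kelvin)
Tg1 = 357.15 K, Tg2 = 489.15 K
1/Tg = 0.85/357.15 + 0.15/489.15
Tg = 372.2 K


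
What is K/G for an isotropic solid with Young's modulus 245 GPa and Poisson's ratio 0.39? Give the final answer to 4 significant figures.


G = E / (2*(1+nu))
G = 245 / (2*(1+0.39)) = 88.1295 GPa
K = E / (3*(1-2*nu))
K = 245 / (3*(1-2*0.39)) = 371.212 GPa
K/G = 371.212 / 88.1295 = 4.212


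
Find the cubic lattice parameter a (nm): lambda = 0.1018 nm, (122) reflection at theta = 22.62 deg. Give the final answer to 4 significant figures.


d = lambda / (2*sin(theta))
d = 0.1018 / (2*sin(22.62 deg))
d = 0.132339 nm
a = d * sqrt(h^2+k^2+l^2) = 0.132339 * sqrt(9)
a = 0.397 nm


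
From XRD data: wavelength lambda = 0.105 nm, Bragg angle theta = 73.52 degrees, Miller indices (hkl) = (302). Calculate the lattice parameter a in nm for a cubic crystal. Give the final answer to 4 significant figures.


d = lambda / (2*sin(theta))
d = 0.105 / (2*sin(73.52 deg))
d = 0.0547492 nm
a = d * sqrt(h^2+k^2+l^2) = 0.0547492 * sqrt(13)
a = 0.1974 nm


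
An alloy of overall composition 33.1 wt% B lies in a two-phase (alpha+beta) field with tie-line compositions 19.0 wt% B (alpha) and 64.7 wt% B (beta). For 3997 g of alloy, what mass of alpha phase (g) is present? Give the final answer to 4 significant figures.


f_alpha = (C_beta - C0) / (C_beta - C_alpha)
f_alpha = (64.7 - 33.1) / (64.7 - 19.0) = 0.691466
m_alpha = f_alpha * m_total = 0.691466 * 3997 = 2764 g


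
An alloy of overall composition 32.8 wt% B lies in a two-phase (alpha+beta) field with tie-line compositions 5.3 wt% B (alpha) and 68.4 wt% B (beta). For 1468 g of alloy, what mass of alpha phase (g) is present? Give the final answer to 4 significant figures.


f_alpha = (C_beta - C0) / (C_beta - C_alpha)
f_alpha = (68.4 - 32.8) / (68.4 - 5.3) = 0.564184
m_alpha = f_alpha * m_total = 0.564184 * 1468 = 828.2 g


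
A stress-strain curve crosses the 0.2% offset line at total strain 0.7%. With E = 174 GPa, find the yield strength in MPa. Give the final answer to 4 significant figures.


Offset strain = 0.002
Elastic strain at yield = total_strain - offset = 7e-03 - 0.002 = 5e-03
sigma_y = E * elastic_strain = 174000 * 5e-03
sigma_y = 870 MPa


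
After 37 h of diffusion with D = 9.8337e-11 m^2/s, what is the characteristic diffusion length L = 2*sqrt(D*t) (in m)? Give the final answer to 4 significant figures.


t = 37 hr = 133200 s
Diffusion length = 2*sqrt(D*t)
= 2*sqrt(9.8337e-11 * 133200)
= 7.238e-03 m


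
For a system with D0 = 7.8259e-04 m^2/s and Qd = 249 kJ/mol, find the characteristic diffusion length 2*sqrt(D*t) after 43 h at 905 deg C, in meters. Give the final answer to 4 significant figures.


Step 1: D = D0 * exp(-Qd/(R*T))
T = 1178.15 K
D = 7.8259e-04 * exp(-249e3 / (8.314 * 1178.15)) = 7.13564e-15 m^2/s
Step 2: L = 2*sqrt(D*t)
t = 43 h = 154800 s
L = 2*sqrt(7.13564e-15 * 154800) = 6.647e-05 m


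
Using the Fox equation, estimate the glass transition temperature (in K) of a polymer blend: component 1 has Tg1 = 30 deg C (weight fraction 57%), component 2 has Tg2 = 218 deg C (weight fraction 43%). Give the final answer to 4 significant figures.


1/Tg = w1/Tg1 + w2/Tg2 (in Kelvin)
Tg1 = 303.15 K, Tg2 = 491.15 K
1/Tg = 0.57/303.15 + 0.43/491.15
Tg = 362.9 K


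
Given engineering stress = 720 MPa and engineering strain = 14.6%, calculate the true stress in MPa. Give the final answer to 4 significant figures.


sigma_true = sigma_eng * (1 + epsilon_eng)
sigma_true = 720 * (1 + 0.146)
sigma_true = 825.1 MPa


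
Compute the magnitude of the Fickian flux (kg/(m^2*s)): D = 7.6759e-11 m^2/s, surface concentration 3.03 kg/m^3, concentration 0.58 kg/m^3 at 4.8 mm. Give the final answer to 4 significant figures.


J = -D * (dC/dx) = D * (C1 - C2) / dx
J = 7.6759e-11 * (3.03 - 0.58) / 4.8e-03
J = 3.918e-08 kg/(m^2*s)


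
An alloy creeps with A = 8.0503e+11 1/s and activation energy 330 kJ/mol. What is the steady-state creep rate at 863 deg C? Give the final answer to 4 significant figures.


rate = A * exp(-Q / (R*T))
T = 863 + 273.15 = 1136.15 K
rate = 8.0503e+11 * exp(-330e3 / (8.314 * 1136.15))
rate = 5.413e-04 1/s


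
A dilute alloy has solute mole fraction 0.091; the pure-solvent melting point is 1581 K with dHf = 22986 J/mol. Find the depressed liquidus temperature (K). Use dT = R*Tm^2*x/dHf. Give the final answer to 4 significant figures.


dT = R*Tm^2*x / dHf
dT = 8.314 * 1581^2 * 0.091 / 22986
dT = 82.2719 K
T_new = 1581 - 82.2719 = 1499 K


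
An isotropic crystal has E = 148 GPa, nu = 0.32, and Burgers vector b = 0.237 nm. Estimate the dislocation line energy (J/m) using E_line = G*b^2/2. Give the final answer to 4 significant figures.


Step 1: G = E / (2*(1+nu))
G = 148 / (2*(1+0.32)) = 56.0606 GPa = 5.60606e+10 Pa
Step 2: E_line = G*b^2/2
b = 0.237 nm = 2.37e-10 m
E_line = 0.5 * 5.60606e+10 * (2.37e-10)^2 = 1.574e-09 J/m


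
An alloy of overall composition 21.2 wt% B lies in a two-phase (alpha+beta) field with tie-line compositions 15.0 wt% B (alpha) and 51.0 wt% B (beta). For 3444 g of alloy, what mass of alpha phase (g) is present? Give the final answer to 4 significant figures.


f_alpha = (C_beta - C0) / (C_beta - C_alpha)
f_alpha = (51.0 - 21.2) / (51.0 - 15.0) = 0.827778
m_alpha = f_alpha * m_total = 0.827778 * 3444 = 2851 g
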